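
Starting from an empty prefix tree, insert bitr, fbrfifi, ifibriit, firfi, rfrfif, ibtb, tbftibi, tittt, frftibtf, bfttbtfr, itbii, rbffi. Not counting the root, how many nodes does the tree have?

Insert word by word; a character creates a node only if that edge doesn't already exist:
  "bitr" → 4 new (b, i, t, r)
  "fbrfifi" → 7 new (f, b, r, f, i, f, i)
  "ifibriit" → 8 new (i, f, i, b, r, i, i, t)
  "firfi" → prefix "f" already present; 4 new (i, r, f, i)
  "rfrfif" → 6 new (r, f, r, f, i, f)
  "ibtb" → prefix "i" already present; 3 new (b, t, b)
  "tbftibi" → 7 new (t, b, f, t, i, b, i)
  "tittt" → prefix "t" already present; 4 new (i, t, t, t)
  "frftibtf" → prefix "f" already present; 7 new (r, f, t, i, b, t, f)
  "bfttbtfr" → prefix "b" already present; 7 new (f, t, t, b, t, f, r)
  "itbii" → prefix "i" already present; 4 new (t, b, i, i)
  "rbffi" → prefix "r" already present; 4 new (b, f, f, i)
Total nodes = 4 + 7 + 8 + 4 + 6 + 3 + 7 + 4 + 7 + 7 + 4 + 4 = 65

65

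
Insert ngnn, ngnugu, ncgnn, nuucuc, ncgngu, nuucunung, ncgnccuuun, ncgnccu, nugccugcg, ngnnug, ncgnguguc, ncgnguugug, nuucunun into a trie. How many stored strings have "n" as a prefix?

13

Traverse to the node for "n", then collect every word in that subtree.
Matches: "ncgnccu", "ncgnccuuun", "ncgngu", "ncgnguguc", "ncgnguugug", "ncgnn", "ngnn", "ngnnug", "ngnugu", "nugccugcg", "nuucuc", "nuucunun", "nuucunung"
Count: 13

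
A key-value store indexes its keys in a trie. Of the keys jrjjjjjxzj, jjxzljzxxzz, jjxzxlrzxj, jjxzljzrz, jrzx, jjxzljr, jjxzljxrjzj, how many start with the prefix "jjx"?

Walk to "jjx"; the words in its subtree are exactly those with that prefix.
Words under "jjx": jjxzljr, jjxzljxrjzj, jjxzljzrz, jjxzljzxxzz, jjxzxlrzxj
Count: 5

5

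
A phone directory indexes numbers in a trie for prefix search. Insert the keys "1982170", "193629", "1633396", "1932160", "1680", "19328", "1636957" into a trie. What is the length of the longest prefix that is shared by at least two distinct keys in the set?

4

Equivalently: take the maximum, over all pairs, of their longest common prefix length.
e.g. "1932160" and "19328" share the prefix "1932" of length 4; no pair shares a longer one.
Longest shared-prefix length: 4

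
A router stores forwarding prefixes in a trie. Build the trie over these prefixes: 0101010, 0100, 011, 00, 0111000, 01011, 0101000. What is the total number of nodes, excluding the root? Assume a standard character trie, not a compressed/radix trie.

17

Trie structure (* marks end of a word):
(root)
└─ 0
   ├─ 0 *
   └─ 1
      ├─ 0
      │  ├─ 0 *
      │  └─ 1
      │     ├─ 0
      │     │  ├─ 0
      │     │  │  └─ 0 *
      │     │  └─ 1
      │     │     └─ 0 *
      │     └─ 1 *
      └─ 1 *
         └─ 1
            └─ 0
               └─ 0
                  └─ 0 *
Counting every labelled node above: 17.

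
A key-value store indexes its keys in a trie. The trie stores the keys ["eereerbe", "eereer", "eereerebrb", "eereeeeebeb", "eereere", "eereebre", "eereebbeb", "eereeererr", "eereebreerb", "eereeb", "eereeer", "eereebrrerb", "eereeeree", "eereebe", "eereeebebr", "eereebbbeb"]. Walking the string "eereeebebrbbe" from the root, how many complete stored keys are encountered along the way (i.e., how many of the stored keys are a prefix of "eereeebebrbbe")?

1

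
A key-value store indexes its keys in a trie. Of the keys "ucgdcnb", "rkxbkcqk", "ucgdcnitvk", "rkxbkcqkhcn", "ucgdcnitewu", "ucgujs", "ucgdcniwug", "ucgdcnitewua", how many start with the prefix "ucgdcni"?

4

Walk to "ucgdcni"; the words in its subtree are exactly those with that prefix.
Matches: "ucgdcnitewu", "ucgdcnitewua", "ucgdcnitvk", "ucgdcniwug"
Count: 4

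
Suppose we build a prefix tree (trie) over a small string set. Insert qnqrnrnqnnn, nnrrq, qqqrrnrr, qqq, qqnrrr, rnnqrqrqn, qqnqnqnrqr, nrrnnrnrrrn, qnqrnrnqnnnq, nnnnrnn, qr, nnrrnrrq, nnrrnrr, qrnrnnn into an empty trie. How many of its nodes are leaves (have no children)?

A leaf is a node with no children — equivalently, the end of a word that is not a proper prefix of any other stored word.
Those words: "nnnnrnn", "nnrrnrrq", "nnrrq", "nrrnnrnrrrn", "qnqrnrnqnnnq", "qqnqnqnrqr", "qqnrrr", "qqqrrnrr", "qrnrnnn", "rnnqrqrqn"
Leaf count: 10

10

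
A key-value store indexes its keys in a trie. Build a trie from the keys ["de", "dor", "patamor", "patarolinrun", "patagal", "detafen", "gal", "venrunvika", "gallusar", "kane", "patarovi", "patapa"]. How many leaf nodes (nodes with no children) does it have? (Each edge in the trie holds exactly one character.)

10

Leaves are exactly the stored words that no other stored word extends.
Those words: "detafen", "dor", "gallusar", "kane", "patagal", "patamor", "patapa", "patarolinrun", "patarovi", "venrunvika"
Leaf count: 10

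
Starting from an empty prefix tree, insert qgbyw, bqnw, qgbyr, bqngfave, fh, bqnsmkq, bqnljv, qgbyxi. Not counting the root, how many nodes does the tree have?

Count nodes per top-level branch (shared prefixes stored once):
  'b'-branch (bqngfave, bqnljv, bqnsmkq, bqnw): 16 nodes
  'f'-branch (fh): 2 nodes
  'q'-branch (qgbyr, qgbyw, qgbyxi): 8 nodes
Sum: 26

26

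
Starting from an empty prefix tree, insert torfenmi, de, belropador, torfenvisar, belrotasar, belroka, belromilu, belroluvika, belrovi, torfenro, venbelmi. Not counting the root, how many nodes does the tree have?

54

Trace insertions, counting only characters that open a new branch:
  "torfenmi" → 8 new (t, o, r, f, e, n, m, i)
  "de" → 2 new (d, e)
  "belropador" → 10 new (b, e, l, r, o, p, a, d, o, r)
  "torfenvisar" → prefix "torfen" already present; 5 new (v, i, s, a, r)
  "belrotasar" → prefix "belro" already present; 5 new (t, a, s, a, r)
  "belroka" → prefix "belro" already present; 2 new (k, a)
  "belromilu" → prefix "belro" already present; 4 new (m, i, l, u)
  "belroluvika" → prefix "belro" already present; 6 new (l, u, v, i, k, a)
  "belrovi" → prefix "belro" already present; 2 new (v, i)
  "torfenro" → prefix "torfen" already present; 2 new (r, o)
  "venbelmi" → 8 new (v, e, n, b, e, l, m, i)
Total nodes = 8 + 2 + 10 + 5 + 5 + 2 + 4 + 6 + 2 + 2 + 8 = 54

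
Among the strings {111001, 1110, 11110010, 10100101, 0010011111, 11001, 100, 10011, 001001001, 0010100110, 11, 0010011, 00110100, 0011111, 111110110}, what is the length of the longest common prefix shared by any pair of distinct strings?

Equivalently: take the maximum, over all pairs, of their longest common prefix length.
"0010011" and "0010011111" agree on "0010011" (7 characters) before diverging; nothing deeper is shared.
Longest shared-prefix length: 7

7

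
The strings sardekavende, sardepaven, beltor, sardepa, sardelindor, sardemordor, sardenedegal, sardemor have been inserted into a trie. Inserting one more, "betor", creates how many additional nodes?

"be" is already a path in the trie; the remaining "tor" must be added.
New nodes needed: |"betor"| − 2 = 5 − 2 = 3.

3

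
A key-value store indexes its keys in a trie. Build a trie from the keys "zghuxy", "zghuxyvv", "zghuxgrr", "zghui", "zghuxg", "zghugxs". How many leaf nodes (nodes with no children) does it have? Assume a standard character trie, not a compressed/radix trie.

Leaves are exactly the stored words that no other stored word extends.
Those words: "zghugxs", "zghui", "zghuxgrr", "zghuxyvv"
Leaf count: 4

4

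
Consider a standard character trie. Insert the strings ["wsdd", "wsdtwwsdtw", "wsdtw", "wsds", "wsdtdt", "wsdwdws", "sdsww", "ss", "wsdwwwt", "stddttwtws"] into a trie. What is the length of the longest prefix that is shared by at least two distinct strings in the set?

5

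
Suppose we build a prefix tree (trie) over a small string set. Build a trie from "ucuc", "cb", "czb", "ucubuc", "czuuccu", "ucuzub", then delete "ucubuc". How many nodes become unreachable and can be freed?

3

A node on "ucubuc"'s path can go only if nothing else ends at it or branches off below it.
The suffix "buc" (3 nodes) is used only by "ucubuc"; the node for "ucu" still has the child "c", so pruning stops there.
Nodes removed: 3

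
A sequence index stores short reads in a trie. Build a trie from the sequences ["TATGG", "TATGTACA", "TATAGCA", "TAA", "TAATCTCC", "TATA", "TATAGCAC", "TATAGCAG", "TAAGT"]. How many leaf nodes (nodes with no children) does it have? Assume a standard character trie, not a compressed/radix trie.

Leaves are exactly the stored words that no other stored word extends.
Those words: "TAAGT", "TAATCTCC", "TATAGCAC", "TATAGCAG", "TATGG", "TATGTACA"
Leaf count: 6

6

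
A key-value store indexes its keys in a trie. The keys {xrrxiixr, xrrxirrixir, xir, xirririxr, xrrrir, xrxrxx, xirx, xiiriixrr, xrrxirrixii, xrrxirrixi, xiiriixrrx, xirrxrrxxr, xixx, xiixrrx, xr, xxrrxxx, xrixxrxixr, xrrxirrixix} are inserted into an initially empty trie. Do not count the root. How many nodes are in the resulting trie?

66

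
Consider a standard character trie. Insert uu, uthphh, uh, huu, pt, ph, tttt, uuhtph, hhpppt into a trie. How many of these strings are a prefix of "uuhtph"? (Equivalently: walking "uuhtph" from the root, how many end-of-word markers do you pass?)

2

Walk "uuhtph" from the root; an end-of-word marker is hit whenever a stored word is a prefix of "uuhtph".
Prefixes of the query that are stored words: "uu", "uuhtph"
Count: 2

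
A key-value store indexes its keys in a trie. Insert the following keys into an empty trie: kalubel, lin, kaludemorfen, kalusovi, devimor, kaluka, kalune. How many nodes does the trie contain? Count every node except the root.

33

For each word, the new-node count is its length minus the longest prefix already in the trie:
  "kalubel" → 7 new (k, a, l, u, b, e, l)
  "lin" → 3 new (l, i, n)
  "kaludemorfen" → prefix "kalu" already present; 8 new (d, e, m, o, r, f, e, n)
  "kalusovi" → prefix "kalu" already present; 4 new (s, o, v, i)
  "devimor" → 7 new (d, e, v, i, m, o, r)
  "kaluka" → prefix "kalu" already present; 2 new (k, a)
  "kalune" → prefix "kalu" already present; 2 new (n, e)
Total nodes = 7 + 3 + 8 + 4 + 7 + 2 + 2 = 33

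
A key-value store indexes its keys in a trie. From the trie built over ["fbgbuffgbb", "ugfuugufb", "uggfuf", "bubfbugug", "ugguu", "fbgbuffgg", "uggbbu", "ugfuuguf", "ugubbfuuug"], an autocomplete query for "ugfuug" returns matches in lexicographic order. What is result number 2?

ugfuugufb

Words with prefix "ugfuug", in lexicographic order: "ugfuuguf", "ugfuugufb"
The 2nd is ugfuugufb.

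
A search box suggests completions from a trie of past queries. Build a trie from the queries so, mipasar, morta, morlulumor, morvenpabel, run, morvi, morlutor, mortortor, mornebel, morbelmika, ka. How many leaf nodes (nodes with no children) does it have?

A leaf is a node with no children — equivalently, the end of a word that is not a proper prefix of any other stored word.
Those words: "ka", "mipasar", "morbelmika", "morlulumor", "morlutor", "mornebel", "morta", "mortortor", "morvenpabel", "morvi", "run", "so"
Leaf count: 12

12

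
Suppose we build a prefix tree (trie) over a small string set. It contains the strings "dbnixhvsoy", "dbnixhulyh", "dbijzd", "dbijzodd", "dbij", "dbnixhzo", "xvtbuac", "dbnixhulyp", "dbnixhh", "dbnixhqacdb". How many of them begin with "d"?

9

Traverse to the node for "d", then collect every word in that subtree.
Words under "d": dbij, dbijzd, dbijzodd, dbnixhh, dbnixhqacdb, dbnixhulyh, dbnixhulyp, dbnixhvsoy, dbnixhzo
Count: 9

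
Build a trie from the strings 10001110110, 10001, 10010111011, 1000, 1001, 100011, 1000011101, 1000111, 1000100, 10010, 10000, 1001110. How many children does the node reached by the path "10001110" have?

The children of the "10001110" node are the distinct next characters among strings starting with "10001110".
Characters that immediately follow "10001110" among the stored strings: {1}.
That node has 1 child edge.

1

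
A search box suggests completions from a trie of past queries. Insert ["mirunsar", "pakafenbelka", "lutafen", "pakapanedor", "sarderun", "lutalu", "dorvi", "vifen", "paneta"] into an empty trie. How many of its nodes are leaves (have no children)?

Leaves are exactly the stored words that no other stored word extends.
Those words: "dorvi", "lutafen", "lutalu", "mirunsar", "pakafenbelka", "pakapanedor", "paneta", "sarderun", "vifen"
Leaf count: 9

9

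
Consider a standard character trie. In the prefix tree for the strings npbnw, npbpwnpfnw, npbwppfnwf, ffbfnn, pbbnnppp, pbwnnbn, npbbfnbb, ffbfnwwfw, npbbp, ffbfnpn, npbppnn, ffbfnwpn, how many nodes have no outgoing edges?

A leaf is a node with no children — equivalently, the end of a word that is not a proper prefix of any other stored word.
Those words: "ffbfnn", "ffbfnpn", "ffbfnwpn", "ffbfnwwfw", "npbbfnbb", "npbbp", "npbnw", "npbppnn", "npbpwnpfnw", "npbwppfnwf", "pbbnnppp", "pbwnnbn"
Leaf count: 12

12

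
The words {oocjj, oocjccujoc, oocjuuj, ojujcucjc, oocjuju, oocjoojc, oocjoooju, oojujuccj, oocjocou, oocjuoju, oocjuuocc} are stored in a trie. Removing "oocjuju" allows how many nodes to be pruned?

2

Walk "oocjuju" from the leaf back toward the root, removing each node that no remaining word uses.
The suffix "ju" (2 nodes) is used only by "oocjuju"; the node for "oocju" still has the child "u", so pruning stops there.
Nodes removed: 2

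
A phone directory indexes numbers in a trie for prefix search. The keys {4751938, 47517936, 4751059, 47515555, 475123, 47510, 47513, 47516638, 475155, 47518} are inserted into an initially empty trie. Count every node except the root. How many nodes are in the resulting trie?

26

Trie structure (* marks end of a word):
(root)
└─ 4
   └─ 7
      └─ 5
         └─ 1
            ├─ 0 *
            │  └─ 5
            │     └─ 9 *
            ├─ 2
            │  └─ 3 *
            ├─ 3 *
            ├─ 5
            │  └─ 5 *
            │     └─ 5
            │        └─ 5 *
            ├─ 6
            │  └─ 6
            │     └─ 3
            │        └─ 8 *
            ├─ 7
            │  └─ 9
            │     └─ 3
            │        └─ 6 *
            ├─ 8 *
            └─ 9
               └─ 3
                  └─ 8 *
Counting every labelled node above: 26.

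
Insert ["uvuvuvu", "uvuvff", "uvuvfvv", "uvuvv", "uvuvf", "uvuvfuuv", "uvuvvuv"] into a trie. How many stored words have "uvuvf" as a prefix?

4

Traverse to the node for "uvuvf", then collect every word in that subtree.
Words under "uvuvf": uvuvf, uvuvff, uvuvfuuv, uvuvfvv
Count: 4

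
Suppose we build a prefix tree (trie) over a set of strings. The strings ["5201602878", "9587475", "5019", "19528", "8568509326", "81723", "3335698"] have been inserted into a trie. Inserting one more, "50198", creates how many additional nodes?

1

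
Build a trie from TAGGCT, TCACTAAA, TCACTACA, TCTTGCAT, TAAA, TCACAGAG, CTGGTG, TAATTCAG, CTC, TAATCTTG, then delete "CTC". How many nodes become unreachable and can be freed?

1

After clearing the end-marker at "CTC", prune upward until reaching a node still needed by another word.
The suffix "C" (1 node) is used only by "CTC"; the node for "CT" still has the child "G", so pruning stops there.
Nodes removed: 1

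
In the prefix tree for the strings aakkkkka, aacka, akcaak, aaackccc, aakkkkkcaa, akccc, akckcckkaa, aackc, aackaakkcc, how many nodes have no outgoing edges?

Leaves are exactly the stored words that no other stored word extends.
Those words: "aaackccc", "aackaakkcc", "aackc", "aakkkkka", "aakkkkkcaa", "akcaak", "akccc", "akckcckkaa"
Leaf count: 8

8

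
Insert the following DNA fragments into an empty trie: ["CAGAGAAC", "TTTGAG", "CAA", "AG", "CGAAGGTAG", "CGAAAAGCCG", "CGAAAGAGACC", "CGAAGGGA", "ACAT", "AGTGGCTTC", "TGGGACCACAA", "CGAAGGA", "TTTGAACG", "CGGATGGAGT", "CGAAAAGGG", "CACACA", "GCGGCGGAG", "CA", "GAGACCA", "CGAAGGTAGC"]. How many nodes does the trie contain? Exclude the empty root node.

Insert word by word; a character creates a node only if that edge doesn't already exist:
  "CAGAGAAC" → 8 new (C, A, G, A, G, A, A, C)
  "TTTGAG" → 6 new (T, T, T, G, A, G)
  "CAA" → prefix "CA" already present; 1 new (A)
  "AG" → 2 new (A, G)
  "CGAAGGTAG" → prefix "C" already present; 8 new (G, A, A, G, G, T, A, G)
  "CGAAAAGCCG" → prefix "CGAA" already present; 6 new (A, A, G, C, C, G)
  "CGAAAGAGACC" → prefix "CGAAA" already present; 6 new (G, A, G, A, C, C)
  "CGAAGGGA" → prefix "CGAAGG" already present; 2 new (G, A)
  "ACAT" → prefix "A" already present; 3 new (C, A, T)
  "AGTGGCTTC" → prefix "AG" already present; 7 new (T, G, G, C, T, T, C)
  "TGGGACCACAA" → prefix "T" already present; 10 new (G, G, G, A, C, C, A, C, A, A)
  "CGAAGGA" → prefix "CGAAGG" already present; 1 new (A)
  "TTTGAACG" → prefix "TTTGA" already present; 3 new (A, C, G)
  "CGGATGGAGT" → prefix "CG" already present; 8 new (G, A, T, G, G, A, G, T)
  "CGAAAAGGG" → prefix "CGAAAAG" already present; 2 new (G, G)
  "CACACA" → prefix "CA" already present; 4 new (C, A, C, A)
  "GCGGCGGAG" → 9 new (G, C, G, G, C, G, G, A, G)
  "CA" → prefix "CA" already present; 0 new (none)
  "GAGACCA" → prefix "G" already present; 6 new (A, G, A, C, C, A)
  "CGAAGGTAGC" → prefix "CGAAGGTAG" already present; 1 new (C)
Total nodes = 8 + 6 + 1 + 2 + 8 + 6 + 6 + 2 + 3 + 7 + 10 + 1 + 3 + 8 + 2 + 4 + 9 + 0 + 6 + 1 = 93

93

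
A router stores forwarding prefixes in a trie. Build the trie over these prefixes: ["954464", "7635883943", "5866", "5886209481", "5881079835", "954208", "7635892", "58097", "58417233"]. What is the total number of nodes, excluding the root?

Insert word by word; a character creates a node only if that edge doesn't already exist:
  "954464" → 6 new (9, 5, 4, 4, 6, 4)
  "7635883943" → 10 new (7, 6, 3, 5, 8, 8, 3, 9, 4, 3)
  "5866" → 4 new (5, 8, 6, 6)
  "5886209481" → prefix "58" already present; 8 new (8, 6, 2, 0, 9, 4, 8, 1)
  "5881079835" → prefix "588" already present; 7 new (1, 0, 7, 9, 8, 3, 5)
  "954208" → prefix "954" already present; 3 new (2, 0, 8)
  "7635892" → prefix "76358" already present; 2 new (9, 2)
  "58097" → prefix "58" already present; 3 new (0, 9, 7)
  "58417233" → prefix "58" already present; 6 new (4, 1, 7, 2, 3, 3)
Total nodes = 6 + 10 + 4 + 8 + 7 + 3 + 2 + 3 + 6 = 49

49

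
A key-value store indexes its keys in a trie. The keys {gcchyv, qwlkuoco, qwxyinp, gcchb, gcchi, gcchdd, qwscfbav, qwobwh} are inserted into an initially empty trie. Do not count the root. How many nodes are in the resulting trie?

33

Insert word by word; a character creates a node only if that edge doesn't already exist:
  "gcchyv" → 6 new (g, c, c, h, y, v)
  "qwlkuoco" → 8 new (q, w, l, k, u, o, c, o)
  "qwxyinp" → prefix "qw" already present; 5 new (x, y, i, n, p)
  "gcchb" → prefix "gcch" already present; 1 new (b)
  "gcchi" → prefix "gcch" already present; 1 new (i)
  "gcchdd" → prefix "gcch" already present; 2 new (d, d)
  "qwscfbav" → prefix "qw" already present; 6 new (s, c, f, b, a, v)
  "qwobwh" → prefix "qw" already present; 4 new (o, b, w, h)
Total nodes = 6 + 8 + 5 + 1 + 1 + 2 + 6 + 4 = 33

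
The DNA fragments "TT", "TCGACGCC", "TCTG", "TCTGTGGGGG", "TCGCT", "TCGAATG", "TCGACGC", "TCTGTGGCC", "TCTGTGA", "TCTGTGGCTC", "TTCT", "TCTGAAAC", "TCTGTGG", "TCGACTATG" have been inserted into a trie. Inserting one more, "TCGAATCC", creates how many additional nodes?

2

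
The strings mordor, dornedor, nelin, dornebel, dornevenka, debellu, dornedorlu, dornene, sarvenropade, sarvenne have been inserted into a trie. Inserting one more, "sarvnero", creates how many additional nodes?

"sarv" is already a path in the trie; the remaining "nero" must be added.
So 8 − 4 = 4 new nodes.

4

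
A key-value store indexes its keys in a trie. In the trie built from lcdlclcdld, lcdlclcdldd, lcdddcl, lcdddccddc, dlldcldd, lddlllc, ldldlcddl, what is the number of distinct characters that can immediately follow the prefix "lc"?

1

Walk "lc" from the root, arriving at one node.
Distinct next characters after "lc": d.
That node has 1 child edge.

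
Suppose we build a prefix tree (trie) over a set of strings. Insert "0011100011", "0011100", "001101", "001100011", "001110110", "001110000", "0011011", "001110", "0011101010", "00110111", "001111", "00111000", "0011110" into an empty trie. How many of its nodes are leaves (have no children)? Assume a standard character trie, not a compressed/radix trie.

7

Leaves are exactly the stored words that no other stored word extends.
Those words: "001100011", "00110111", "001110000", "0011100011", "0011101010", "001110110", "0011110"
Leaf count: 7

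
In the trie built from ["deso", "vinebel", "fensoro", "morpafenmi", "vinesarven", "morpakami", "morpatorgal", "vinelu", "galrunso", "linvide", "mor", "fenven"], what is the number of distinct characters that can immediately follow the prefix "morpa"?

3

The children of the "morpa" node are the distinct next characters among strings starting with "morpa".
Distinct next characters after "morpa": f, k, t.
That node has 3 child edges.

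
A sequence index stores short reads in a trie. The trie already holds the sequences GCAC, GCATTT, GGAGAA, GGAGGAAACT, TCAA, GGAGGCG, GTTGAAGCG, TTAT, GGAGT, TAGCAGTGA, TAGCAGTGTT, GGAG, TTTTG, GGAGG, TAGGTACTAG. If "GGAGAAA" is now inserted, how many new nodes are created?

1

Walking "GGAGAAA" from the root, the first 6 characters ("GGAGAA") follow existing edges; "A" is the first miss.
Each of the 1 remaining characters creates one node.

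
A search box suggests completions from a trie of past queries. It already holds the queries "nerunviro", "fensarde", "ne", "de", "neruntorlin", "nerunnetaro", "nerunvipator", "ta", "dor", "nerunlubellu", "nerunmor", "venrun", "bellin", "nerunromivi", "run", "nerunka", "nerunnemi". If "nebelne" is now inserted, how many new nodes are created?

The longest prefix of "nebelne" already in the trie is "ne" (length 2).
So 7 − 2 = 5 new nodes.

5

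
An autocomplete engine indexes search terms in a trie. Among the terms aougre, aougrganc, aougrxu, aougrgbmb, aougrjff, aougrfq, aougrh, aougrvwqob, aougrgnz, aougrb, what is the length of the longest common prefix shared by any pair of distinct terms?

6

The deepest shared node is where two words last agree before diverging.
"aougrganc" and "aougrgbmb" agree on "aougrg" (6 characters) before diverging; nothing deeper is shared.
Longest shared-prefix length: 6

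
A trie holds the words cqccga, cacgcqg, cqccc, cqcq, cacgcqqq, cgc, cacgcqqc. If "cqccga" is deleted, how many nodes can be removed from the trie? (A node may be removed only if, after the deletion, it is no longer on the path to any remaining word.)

2

A node on "cqccga"'s path can go only if nothing else ends at it or branches off below it.
The suffix "ga" (2 nodes) is used only by "cqccga"; the node for "cqcc" still has the child "c", so pruning stops there.
Nodes removed: 2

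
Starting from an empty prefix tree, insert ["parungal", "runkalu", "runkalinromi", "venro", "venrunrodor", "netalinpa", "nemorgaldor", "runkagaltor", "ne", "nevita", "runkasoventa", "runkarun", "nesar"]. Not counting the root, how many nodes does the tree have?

For each word, the new-node count is its length minus the longest prefix already in the trie:
  "parungal" → 8 new (p, a, r, u, n, g, a, l)
  "runkalu" → 7 new (r, u, n, k, a, l, u)
  "runkalinromi" → prefix "runkal" already present; 6 new (i, n, r, o, m, i)
  "venro" → 5 new (v, e, n, r, o)
  "venrunrodor" → prefix "venr" already present; 7 new (u, n, r, o, d, o, r)
  "netalinpa" → 9 new (n, e, t, a, l, i, n, p, a)
  "nemorgaldor" → prefix "ne" already present; 9 new (m, o, r, g, a, l, d, o, r)
  "runkagaltor" → prefix "runka" already present; 6 new (g, a, l, t, o, r)
  "ne" → prefix "ne" already present; 0 new (none)
  "nevita" → prefix "ne" already present; 4 new (v, i, t, a)
  "runkasoventa" → prefix "runka" already present; 7 new (s, o, v, e, n, t, a)
  "runkarun" → prefix "runka" already present; 3 new (r, u, n)
  "nesar" → prefix "ne" already present; 3 new (s, a, r)
Total nodes = 8 + 7 + 6 + 5 + 7 + 9 + 9 + 6 + 0 + 4 + 7 + 3 + 3 = 74

74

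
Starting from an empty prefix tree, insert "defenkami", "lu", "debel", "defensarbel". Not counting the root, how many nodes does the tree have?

Trie structure (* marks end of a word):
(root)
├─ d
│  └─ e
│     ├─ b
│     │  └─ e
│     │     └─ l *
│     └─ f
│        └─ e
│           └─ n
│              ├─ k
│              │  └─ a
│              │     └─ m
│              │        └─ i *
│              └─ s
│                 └─ a
│                    └─ r
│                       └─ b
│                          └─ e
│                             └─ l *
└─ l
   └─ u *
Counting every labelled node above: 20.

20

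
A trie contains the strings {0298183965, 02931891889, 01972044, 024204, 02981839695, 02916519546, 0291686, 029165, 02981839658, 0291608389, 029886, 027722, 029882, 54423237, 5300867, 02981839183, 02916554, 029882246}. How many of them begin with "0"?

16

Walk to "0"; the words in its subtree are exactly those with that prefix.
Words under "0": 01972044, 024204, 027722, 0291608389, 029165, 02916519546, 02916554, 0291686, 02931891889, 02981839183, 0298183965, 02981839658, 02981839695, 029882, 029882246, 029886
Count: 16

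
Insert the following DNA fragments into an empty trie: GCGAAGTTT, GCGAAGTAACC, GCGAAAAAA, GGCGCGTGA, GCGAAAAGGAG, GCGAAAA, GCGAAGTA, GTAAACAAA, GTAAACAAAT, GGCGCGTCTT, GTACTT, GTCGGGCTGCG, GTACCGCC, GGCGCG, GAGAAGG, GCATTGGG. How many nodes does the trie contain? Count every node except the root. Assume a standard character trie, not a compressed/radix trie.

Insert word by word; a character creates a node only if that edge doesn't already exist:
  "GCGAAGTTT" → 9 new (G, C, G, A, A, G, T, T, T)
  "GCGAAGTAACC" → prefix "GCGAAGT" already present; 4 new (A, A, C, C)
  "GCGAAAAAA" → prefix "GCGAA" already present; 4 new (A, A, A, A)
  "GGCGCGTGA" → prefix "G" already present; 8 new (G, C, G, C, G, T, G, A)
  "GCGAAAAGGAG" → prefix "GCGAAAA" already present; 4 new (G, G, A, G)
  "GCGAAAA" → prefix "GCGAAAA" already present; 0 new (none)
  "GCGAAGTA" → prefix "GCGAAGTA" already present; 0 new (none)
  "GTAAACAAA" → prefix "G" already present; 8 new (T, A, A, A, C, A, A, A)
  "GTAAACAAAT" → prefix "GTAAACAAA" already present; 1 new (T)
  "GGCGCGTCTT" → prefix "GGCGCGT" already present; 3 new (C, T, T)
  "GTACTT" → prefix "GTA" already present; 3 new (C, T, T)
  "GTCGGGCTGCG" → prefix "GT" already present; 9 new (C, G, G, G, C, T, G, C, G)
  "GTACCGCC" → prefix "GTAC" already present; 4 new (C, G, C, C)
  "GGCGCG" → prefix "GGCGCG" already present; 0 new (none)
  "GAGAAGG" → prefix "G" already present; 6 new (A, G, A, A, G, G)
  "GCATTGGG" → prefix "GC" already present; 6 new (A, T, T, G, G, G)
Total nodes = 9 + 4 + 4 + 8 + 4 + 0 + 0 + 8 + 1 + 3 + 3 + 9 + 4 + 0 + 6 + 6 = 69

69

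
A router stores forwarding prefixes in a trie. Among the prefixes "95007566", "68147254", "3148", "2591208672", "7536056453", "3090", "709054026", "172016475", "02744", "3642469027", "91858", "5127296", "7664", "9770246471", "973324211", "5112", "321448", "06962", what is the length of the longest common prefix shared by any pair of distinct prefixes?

Look for the deepest trie node that still has at least two words in its subtree.
"5112" and "5127296" agree on "51" (2 characters) before diverging; nothing deeper is shared.
Longest shared-prefix length: 2

2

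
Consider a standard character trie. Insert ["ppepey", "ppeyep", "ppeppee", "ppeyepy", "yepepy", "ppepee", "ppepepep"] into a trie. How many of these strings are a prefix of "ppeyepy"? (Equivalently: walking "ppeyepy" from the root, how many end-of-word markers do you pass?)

2

Traverse "ppeyepy" character by character; count nodes along the way that are marked as word ends.
Prefixes of the query that are stored words: "ppeyep", "ppeyepy"
Count: 2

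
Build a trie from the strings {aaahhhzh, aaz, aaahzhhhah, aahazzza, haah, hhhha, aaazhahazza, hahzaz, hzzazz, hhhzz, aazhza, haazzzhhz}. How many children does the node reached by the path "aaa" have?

2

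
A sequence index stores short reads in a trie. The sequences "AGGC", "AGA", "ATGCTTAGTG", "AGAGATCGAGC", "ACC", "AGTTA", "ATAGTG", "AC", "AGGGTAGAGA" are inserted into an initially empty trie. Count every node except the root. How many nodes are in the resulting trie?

38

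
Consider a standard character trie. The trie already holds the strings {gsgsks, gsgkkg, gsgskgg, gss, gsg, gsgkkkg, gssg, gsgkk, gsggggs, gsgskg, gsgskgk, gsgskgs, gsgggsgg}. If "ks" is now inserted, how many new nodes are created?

No existing word starts with "k", so every character of "ks" needs a new node.
2 − 0 = 2 new nodes.

2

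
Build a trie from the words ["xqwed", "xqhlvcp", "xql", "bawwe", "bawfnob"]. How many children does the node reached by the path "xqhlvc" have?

The children of the "xqhlvc" node are the distinct next characters among strings starting with "xqhlvc".
Distinct next characters after "xqhlvc": p.
That node has 1 child edge.

1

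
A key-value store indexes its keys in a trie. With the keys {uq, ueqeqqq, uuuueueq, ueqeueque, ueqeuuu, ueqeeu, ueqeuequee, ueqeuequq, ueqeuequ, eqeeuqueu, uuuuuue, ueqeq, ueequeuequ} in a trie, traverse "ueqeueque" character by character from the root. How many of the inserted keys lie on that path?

2

Check each prefix of "ueqeueque" against the stored set — each match is an end-marker on the path.
Prefixes of the query that are stored words: "ueqeuequ", "ueqeueque"
Count: 2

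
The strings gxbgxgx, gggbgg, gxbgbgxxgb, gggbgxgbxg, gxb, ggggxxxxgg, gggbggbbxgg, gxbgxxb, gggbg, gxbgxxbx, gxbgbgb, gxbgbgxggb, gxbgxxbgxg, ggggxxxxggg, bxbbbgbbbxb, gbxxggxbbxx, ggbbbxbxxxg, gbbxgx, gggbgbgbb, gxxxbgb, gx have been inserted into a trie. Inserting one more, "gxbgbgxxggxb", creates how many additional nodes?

3

"gxbgbgxxg" is already a path in the trie; the remaining "gxb" must be added.
Each of the 3 remaining characters creates one node.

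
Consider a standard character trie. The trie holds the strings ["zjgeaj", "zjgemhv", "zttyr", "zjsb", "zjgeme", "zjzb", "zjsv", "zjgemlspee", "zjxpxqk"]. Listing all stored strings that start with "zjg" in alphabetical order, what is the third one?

zjgemhv

Filter for "zjg…" and sort: "zjgeaj", "zjgeme", "zjgemhv", "zjgemlspee"
Position 3: zjgemhv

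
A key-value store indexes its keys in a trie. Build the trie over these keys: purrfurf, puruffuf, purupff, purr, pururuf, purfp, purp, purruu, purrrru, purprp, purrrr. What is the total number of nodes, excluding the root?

29

Trace insertions, counting only characters that open a new branch:
  "purrfurf" → 8 new (p, u, r, r, f, u, r, f)
  "puruffuf" → prefix "pur" already present; 5 new (u, f, f, u, f)
  "purupff" → prefix "puru" already present; 3 new (p, f, f)
  "purr" → prefix "purr" already present; 0 new (none)
  "pururuf" → prefix "puru" already present; 3 new (r, u, f)
  "purfp" → prefix "pur" already present; 2 new (f, p)
  "purp" → prefix "pur" already present; 1 new (p)
  "purruu" → prefix "purr" already present; 2 new (u, u)
  "purrrru" → prefix "purr" already present; 3 new (r, r, u)
  "purprp" → prefix "purp" already present; 2 new (r, p)
  "purrrr" → prefix "purrrr" already present; 0 new (none)
Total nodes = 8 + 5 + 3 + 0 + 3 + 2 + 1 + 2 + 3 + 2 + 0 = 29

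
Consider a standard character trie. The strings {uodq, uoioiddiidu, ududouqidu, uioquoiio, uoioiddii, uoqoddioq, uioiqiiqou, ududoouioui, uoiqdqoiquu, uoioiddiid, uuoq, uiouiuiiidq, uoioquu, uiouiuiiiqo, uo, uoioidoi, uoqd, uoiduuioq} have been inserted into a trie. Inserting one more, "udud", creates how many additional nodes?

Every character of "udud" already lies on an existing path (it is a prefix of some stored word).
No new nodes are needed: 0.

0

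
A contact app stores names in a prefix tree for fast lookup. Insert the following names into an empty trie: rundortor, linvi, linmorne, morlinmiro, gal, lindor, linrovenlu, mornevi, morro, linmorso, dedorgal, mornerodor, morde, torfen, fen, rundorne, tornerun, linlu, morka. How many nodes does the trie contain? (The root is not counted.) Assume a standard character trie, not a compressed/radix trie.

Insert word by word; a character creates a node only if that edge doesn't already exist:
  "rundortor" → 9 new (r, u, n, d, o, r, t, o, r)
  "linvi" → 5 new (l, i, n, v, i)
  "linmorne" → prefix "lin" already present; 5 new (m, o, r, n, e)
  "morlinmiro" → 10 new (m, o, r, l, i, n, m, i, r, o)
  "gal" → 3 new (g, a, l)
  "lindor" → prefix "lin" already present; 3 new (d, o, r)
  "linrovenlu" → prefix "lin" already present; 7 new (r, o, v, e, n, l, u)
  "mornevi" → prefix "mor" already present; 4 new (n, e, v, i)
  "morro" → prefix "mor" already present; 2 new (r, o)
  "linmorso" → prefix "linmor" already present; 2 new (s, o)
  "dedorgal" → 8 new (d, e, d, o, r, g, a, l)
  "mornerodor" → prefix "morne" already present; 5 new (r, o, d, o, r)
  "morde" → prefix "mor" already present; 2 new (d, e)
  "torfen" → 6 new (t, o, r, f, e, n)
  "fen" → 3 new (f, e, n)
  "rundorne" → prefix "rundor" already present; 2 new (n, e)
  "tornerun" → prefix "tor" already present; 5 new (n, e, r, u, n)
  "linlu" → prefix "lin" already present; 2 new (l, u)
  "morka" → prefix "mor" already present; 2 new (k, a)
Total nodes = 9 + 5 + 5 + 10 + 3 + 3 + 7 + 4 + 2 + 2 + 8 + 5 + 2 + 6 + 3 + 2 + 5 + 2 + 2 = 85

85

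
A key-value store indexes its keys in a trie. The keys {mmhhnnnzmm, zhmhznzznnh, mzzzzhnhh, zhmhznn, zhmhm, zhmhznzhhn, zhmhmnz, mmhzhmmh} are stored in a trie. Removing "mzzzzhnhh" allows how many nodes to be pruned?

A node on "mzzzzhnhh"'s path can go only if nothing else ends at it or branches off below it.
The suffix "zzzzhnhh" (8 nodes) is used only by "mzzzzhnhh"; the node for "m" still has the child "m", so pruning stops there.
Nodes removed: 8

8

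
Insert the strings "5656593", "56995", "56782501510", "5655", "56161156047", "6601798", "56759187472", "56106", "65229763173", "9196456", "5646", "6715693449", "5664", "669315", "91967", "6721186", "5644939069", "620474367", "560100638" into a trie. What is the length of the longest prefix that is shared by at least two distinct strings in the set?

The deepest shared node is where two words last agree before diverging.
e.g. "9196456" and "91967" share the prefix "9196" of length 4; no pair shares a longer one.
Longest shared-prefix length: 4

4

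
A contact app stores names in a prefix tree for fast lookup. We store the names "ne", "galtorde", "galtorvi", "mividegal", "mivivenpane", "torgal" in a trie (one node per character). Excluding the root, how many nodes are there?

Insert word by word; a character creates a node only if that edge doesn't already exist:
  "ne" → 2 new (n, e)
  "galtorde" → 8 new (g, a, l, t, o, r, d, e)
  "galtorvi" → prefix "galtor" already present; 2 new (v, i)
  "mividegal" → 9 new (m, i, v, i, d, e, g, a, l)
  "mivivenpane" → prefix "mivi" already present; 7 new (v, e, n, p, a, n, e)
  "torgal" → 6 new (t, o, r, g, a, l)
Total nodes = 2 + 8 + 2 + 9 + 7 + 6 = 34

34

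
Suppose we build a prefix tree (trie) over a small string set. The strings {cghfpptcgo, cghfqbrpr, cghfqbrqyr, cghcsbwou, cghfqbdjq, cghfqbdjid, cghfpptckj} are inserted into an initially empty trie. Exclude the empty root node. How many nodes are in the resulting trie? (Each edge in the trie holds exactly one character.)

31

Trie structure (* marks end of a word):
(root)
└─ c
   └─ g
      └─ h
         ├─ c
         │  └─ s
         │     └─ b
         │        └─ w
         │           └─ o
         │              └─ u *
         └─ f
            ├─ p
            │  └─ p
            │     └─ t
            │        └─ c
            │           ├─ g
            │           │  └─ o *
            │           └─ k
            │              └─ j *
            └─ q
               └─ b
                  ├─ d
                  │  └─ j
                  │     ├─ i
                  │     │  └─ d *
                  │     └─ q *
                  └─ r
                     ├─ p
                     │  └─ r *
                     └─ q
                        └─ y
                           └─ r *
Counting every labelled node above: 31.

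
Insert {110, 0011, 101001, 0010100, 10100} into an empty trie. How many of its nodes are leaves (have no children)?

Leaves are exactly the stored words that no other stored word extends.
Those words: "0010100", "0011", "101001", "110"
Leaf count: 4

4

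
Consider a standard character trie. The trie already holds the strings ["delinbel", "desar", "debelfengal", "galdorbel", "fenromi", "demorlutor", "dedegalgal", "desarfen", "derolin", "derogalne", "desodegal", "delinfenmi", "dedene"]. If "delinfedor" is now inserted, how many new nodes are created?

The longest prefix of "delinfedor" already in the trie is "delinfe" (length 7).
New nodes needed: |"delinfedor"| − 7 = 10 − 7 = 3.

3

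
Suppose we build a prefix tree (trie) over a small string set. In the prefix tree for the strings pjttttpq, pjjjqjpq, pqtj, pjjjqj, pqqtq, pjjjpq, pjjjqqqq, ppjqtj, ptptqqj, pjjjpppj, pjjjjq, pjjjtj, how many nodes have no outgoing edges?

11

Leaves are exactly the stored words that no other stored word extends.
Those words: "pjjjjq", "pjjjpppj", "pjjjpq", "pjjjqjpq", "pjjjqqqq", "pjjjtj", "pjttttpq", "ppjqtj", "pqqtq", "pqtj", "ptptqqj"
Leaf count: 11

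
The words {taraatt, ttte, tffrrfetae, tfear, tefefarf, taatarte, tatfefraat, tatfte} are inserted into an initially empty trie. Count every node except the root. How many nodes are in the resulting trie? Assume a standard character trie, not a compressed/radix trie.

45

Trace insertions, counting only characters that open a new branch:
  "taraatt" → 7 new (t, a, r, a, a, t, t)
  "ttte" → prefix "t" already present; 3 new (t, t, e)
  "tffrrfetae" → prefix "t" already present; 9 new (f, f, r, r, f, e, t, a, e)
  "tfear" → prefix "tf" already present; 3 new (e, a, r)
  "tefefarf" → prefix "t" already present; 7 new (e, f, e, f, a, r, f)
  "taatarte" → prefix "ta" already present; 6 new (a, t, a, r, t, e)
  "tatfefraat" → prefix "ta" already present; 8 new (t, f, e, f, r, a, a, t)
  "tatfte" → prefix "tatf" already present; 2 new (t, e)
Total nodes = 7 + 3 + 9 + 3 + 7 + 6 + 8 + 2 = 45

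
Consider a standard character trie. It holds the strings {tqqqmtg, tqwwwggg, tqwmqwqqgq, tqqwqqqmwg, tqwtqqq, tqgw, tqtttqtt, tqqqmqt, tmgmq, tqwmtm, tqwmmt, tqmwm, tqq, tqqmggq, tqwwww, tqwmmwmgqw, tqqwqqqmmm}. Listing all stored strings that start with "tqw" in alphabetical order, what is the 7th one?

tqwwww

DFS of the "tqw" subtree visits, in order: "tqwmmt", "tqwmmwmgqw", "tqwmqwqqgq", "tqwmtm", "tqwtqqq", "tqwwwggg", "tqwwww"
Position 7: tqwwww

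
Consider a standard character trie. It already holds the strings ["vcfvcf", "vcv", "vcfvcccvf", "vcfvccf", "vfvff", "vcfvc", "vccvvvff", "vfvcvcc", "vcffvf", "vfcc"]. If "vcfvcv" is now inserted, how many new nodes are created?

1

The longest prefix of "vcfvcv" already in the trie is "vcfvc" (length 5).
Each of the 1 remaining characters creates one node.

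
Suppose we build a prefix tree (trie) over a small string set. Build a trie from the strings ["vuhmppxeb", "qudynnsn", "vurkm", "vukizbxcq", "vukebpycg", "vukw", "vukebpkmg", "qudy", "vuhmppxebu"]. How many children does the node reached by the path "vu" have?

Follow the path "vu" to its node, then look at its outgoing edges.
Distinct next characters after "vu": h, k, r.
That node has 3 child edges.

3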